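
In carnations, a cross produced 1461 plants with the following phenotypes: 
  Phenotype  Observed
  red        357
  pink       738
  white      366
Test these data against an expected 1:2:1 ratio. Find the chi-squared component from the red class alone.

Expected counts for N = 1461 under a 1:2:1 ratio (total parts = 4):
  red: 1461 × 1/4 = 365.25
  pink: 1461 × 2/4 = 730.5
  white: 1461 × 1/4 = 365.25
Contribution of red: (357 − 365.25)² / 365.25 = 0.1863

0.186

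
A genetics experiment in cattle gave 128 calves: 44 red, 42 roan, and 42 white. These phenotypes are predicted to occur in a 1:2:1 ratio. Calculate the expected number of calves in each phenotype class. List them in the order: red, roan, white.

32, 64, 32

Under the 1:2:1 hypothesis (Σ ratio = 4, N = 128):
  red: 128 × 1/4 = 32
  roan: 128 × 2/4 = 64
  white: 128 × 1/4 = 32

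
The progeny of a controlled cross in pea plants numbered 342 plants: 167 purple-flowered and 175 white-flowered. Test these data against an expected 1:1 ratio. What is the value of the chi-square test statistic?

0.187

Expected counts for N = 342 under a 1:1 ratio (total parts = 2):
  purple-flowered: 342 × 1/2 = 171
  white-flowered: 342 × 1/2 = 171
χ² = Σ (O − E)² / E
  purple-flowered: (167 − 171)² / 171 = 0.0936
  white-flowered: (175 − 171)² / 171 = 0.0936
χ² = 0.0936 + 0.0936 = 0.1872 ≈ 0.187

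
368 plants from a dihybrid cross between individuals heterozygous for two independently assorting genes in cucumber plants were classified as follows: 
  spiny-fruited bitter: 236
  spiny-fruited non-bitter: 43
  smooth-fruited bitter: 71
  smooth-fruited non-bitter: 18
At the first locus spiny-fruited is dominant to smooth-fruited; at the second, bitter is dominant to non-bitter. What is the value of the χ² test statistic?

A dihybrid F₂ with independent assortment and complete dominance at both loci gives a 9:3:3:1 phenotypic ratio.
Total ratio parts = 16. Expected numbers out of 368:
  spiny-fruited bitter: 368 × 9/16 = 207
  spiny-fruited non-bitter: 368 × 3/16 = 69
  smooth-fruited bitter: 368 × 3/16 = 69
  smooth-fruited non-bitter: 368 × 1/16 = 23
χ² = Σ (O − E)² / E
  spiny-fruited bitter: (236 − 207)² / 207 = 4.0628
  spiny-fruited non-bitter: (43 − 69)² / 69 = 9.7971
  smooth-fruited bitter: (71 − 69)² / 69 = 0.0580
  smooth-fruited non-bitter: (18 − 23)² / 23 = 1.0870
χ² = 4.0628 + 9.7971 + 0.0580 + 1.0870 = 15.0049 ≈ 15.005

15.005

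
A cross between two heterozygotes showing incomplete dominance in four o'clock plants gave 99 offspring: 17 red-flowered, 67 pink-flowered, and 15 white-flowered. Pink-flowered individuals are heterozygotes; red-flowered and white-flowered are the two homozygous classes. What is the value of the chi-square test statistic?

12.455

With incomplete dominance, a heterozygote × heterozygote cross gives a 1:2:1 phenotypic ratio.
The 1:2:1 ratio has 4 parts, so with N = 99 the expected counts are:
  red-flowered: 99 × 1/4 = 24.75
  pink-flowered: 99 × 2/4 = 49.5
  white-flowered: 99 × 1/4 = 24.75
χ² = Σ (O − E)² / E
  red-flowered: (17 − 24.75)² / 24.75 = 2.4268
  pink-flowered: (67 − 49.5)² / 49.5 = 6.1869
  white-flowered: (15 − 24.75)² / 24.75 = 3.8409
χ² = 2.4268 + 6.1869 + 3.8409 = 12.4546 ≈ 12.455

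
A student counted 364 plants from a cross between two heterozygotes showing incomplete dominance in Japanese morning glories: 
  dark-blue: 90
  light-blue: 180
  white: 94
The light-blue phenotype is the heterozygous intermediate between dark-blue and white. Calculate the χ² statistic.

0.132

With incomplete dominance, a heterozygote × heterozygote cross gives a 1:2:1 phenotypic ratio.
Under the 1:2:1 hypothesis (Σ ratio = 4, N = 364):
  dark-blue: 364 × 1/4 = 91
  light-blue: 364 × 2/4 = 182
  white: 364 × 1/4 = 91
χ² = Σ (O − E)² / E
  dark-blue: (90 − 91)² / 91 = 0.0110
  light-blue: (180 − 182)² / 182 = 0.0220
  white: (94 − 91)² / 91 = 0.0989
χ² = 0.0110 + 0.0220 + 0.0989 = 0.1319 ≈ 0.132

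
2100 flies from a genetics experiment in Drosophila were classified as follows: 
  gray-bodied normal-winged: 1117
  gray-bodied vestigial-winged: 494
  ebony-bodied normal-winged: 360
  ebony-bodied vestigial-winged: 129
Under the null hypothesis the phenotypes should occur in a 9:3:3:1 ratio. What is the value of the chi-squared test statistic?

31.950

The 9:3:3:1 ratio has 16 parts, so with N = 2100 the expected counts are:
  gray-bodied normal-winged: 2100 × 9/16 = 1181.25
  gray-bodied vestigial-winged: 2100 × 3/16 = 393.75
  ebony-bodied normal-winged: 2100 × 3/16 = 393.75
  ebony-bodied vestigial-winged: 2100 × 1/16 = 131.25
χ² = Σ (O − E)² / E
  gray-bodied normal-winged: (1117 − 1181.25)² / 1181.25 = 3.4947
  gray-bodied vestigial-winged: (494 − 393.75)² / 393.75 = 25.5240
  ebony-bodied normal-winged: (360 − 393.75)² / 393.75 = 2.8929
  ebony-bodied vestigial-winged: (129 − 131.25)² / 131.25 = 0.0386
χ² = 3.4947 + 25.5240 + 2.8929 + 0.0386 = 31.9502 ≈ 31.950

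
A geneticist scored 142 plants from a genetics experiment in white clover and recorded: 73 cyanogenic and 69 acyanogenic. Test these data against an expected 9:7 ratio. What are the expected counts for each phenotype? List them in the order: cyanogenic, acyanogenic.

79.875, 62.125

Total ratio parts = 16. Expected numbers out of 142:
  cyanogenic: 142 × 9/16 = 79.875
  acyanogenic: 142 × 7/16 = 62.125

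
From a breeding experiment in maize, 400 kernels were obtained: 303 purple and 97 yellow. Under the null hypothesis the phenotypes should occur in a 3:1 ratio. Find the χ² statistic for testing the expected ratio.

Total ratio parts = 4. Expected numbers out of 400:
  purple: 400 × 3/4 = 300
  yellow: 400 × 1/4 = 100
χ² = Σ (O − E)² / E
  purple: (303 − 300)² / 300 = 0.0300
  yellow: (97 − 100)² / 100 = 0.0900
χ² = 0.0300 + 0.0900 = 0.120

0.120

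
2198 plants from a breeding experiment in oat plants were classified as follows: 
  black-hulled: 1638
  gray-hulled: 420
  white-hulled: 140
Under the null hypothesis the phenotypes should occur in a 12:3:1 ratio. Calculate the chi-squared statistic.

0.268

Expected counts for N = 2198 under a 12:3:1 ratio (total parts = 16):
  black-hulled: 2198 × 12/16 = 1648.5
  gray-hulled: 2198 × 3/16 = 412.125
  white-hulled: 2198 × 1/16 = 137.375
χ² = Σ (O − E)² / E
  black-hulled: (1638 − 1648.5)² / 1648.5 = 0.0669
  gray-hulled: (420 − 412.125)² / 412.125 = 0.1505
  white-hulled: (140 − 137.375)² / 137.375 = 0.0502
χ² = 0.0669 + 0.1505 + 0.0502 = 0.2676 ≈ 0.268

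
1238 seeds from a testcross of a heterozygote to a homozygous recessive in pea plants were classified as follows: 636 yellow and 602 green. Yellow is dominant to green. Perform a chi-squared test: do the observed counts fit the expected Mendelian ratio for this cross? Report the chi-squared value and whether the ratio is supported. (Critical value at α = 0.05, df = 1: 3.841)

0.934; consistent

A testcross of a heterozygote (Aa × aa) gives a 1:1 phenotypic ratio.
Under the 1:1 hypothesis (Σ ratio = 2, N = 1238):
  yellow: 1238 × 1/2 = 619
  green: 1238 × 1/2 = 619
χ² = Σ (O − E)² / E
  yellow: (636 − 619)² / 619 = 0.4669
  green: (602 − 619)² / 619 = 0.4669
χ² = 0.4669 + 0.4669 = 0.9338 ≈ 0.934
Degrees of freedom = 2 − 1 = 1; critical value at α = 0.05 is 3.841.
Since 0.934 < 3.841, we fail to reject the null hypothesis — the data are consistent with the 1:1 ratio.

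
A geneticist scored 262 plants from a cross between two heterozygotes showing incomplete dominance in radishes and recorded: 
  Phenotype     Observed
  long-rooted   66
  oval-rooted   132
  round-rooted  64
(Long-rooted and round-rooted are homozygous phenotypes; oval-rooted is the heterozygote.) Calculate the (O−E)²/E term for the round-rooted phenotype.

With incomplete dominance, a heterozygote × heterozygote cross gives a 1:2:1 phenotypic ratio.
Expected counts for N = 262 under a 1:2:1 ratio (total parts = 4):
  long-rooted: 262 × 1/4 = 65.5
  oval-rooted: 262 × 2/4 = 131
  round-rooted: 262 × 1/4 = 65.5
Contribution of round-rooted: (64 − 65.5)² / 65.5 = 0.0344

0.034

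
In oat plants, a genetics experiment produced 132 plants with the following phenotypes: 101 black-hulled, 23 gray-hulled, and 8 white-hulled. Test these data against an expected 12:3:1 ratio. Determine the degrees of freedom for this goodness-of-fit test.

2

A goodness-of-fit test with 3 phenotype classes has df = 3 − 1 = 2.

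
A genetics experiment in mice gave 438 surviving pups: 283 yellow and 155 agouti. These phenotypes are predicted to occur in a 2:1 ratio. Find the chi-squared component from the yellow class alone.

Under the 2:1 hypothesis (Σ ratio = 3, N = 438):
  yellow: 438 × 2/3 = 292
  agouti: 438 × 1/3 = 146
Contribution of yellow: (283 − 292)² / 292 = 0.2774

0.277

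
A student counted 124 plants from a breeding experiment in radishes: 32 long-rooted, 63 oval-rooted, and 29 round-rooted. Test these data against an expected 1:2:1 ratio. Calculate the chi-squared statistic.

Expected counts for N = 124 under a 1:2:1 ratio (total parts = 4):
  long-rooted: 124 × 1/4 = 31
  oval-rooted: 124 × 2/4 = 62
  round-rooted: 124 × 1/4 = 31
χ² = Σ (O − E)² / E
  long-rooted: (32 − 31)² / 31 = 0.0323
  oval-rooted: (63 − 62)² / 62 = 0.0161
  round-rooted: (29 − 31)² / 31 = 0.1290
χ² = 0.0323 + 0.0161 + 0.1290 = 0.1774 ≈ 0.177

0.177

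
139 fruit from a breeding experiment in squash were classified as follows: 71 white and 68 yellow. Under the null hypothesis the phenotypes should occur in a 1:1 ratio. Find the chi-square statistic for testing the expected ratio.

0.065

Expected counts for N = 139 under a 1:1 ratio (total parts = 2):
  white: 139 × 1/2 = 69.5
  yellow: 139 × 1/2 = 69.5
χ² = Σ (O − E)² / E
  white: (71 − 69.5)² / 69.5 = 0.0324
  yellow: (68 − 69.5)² / 69.5 = 0.0324
χ² = 0.0324 + 0.0324 = 0.0648 ≈ 0.065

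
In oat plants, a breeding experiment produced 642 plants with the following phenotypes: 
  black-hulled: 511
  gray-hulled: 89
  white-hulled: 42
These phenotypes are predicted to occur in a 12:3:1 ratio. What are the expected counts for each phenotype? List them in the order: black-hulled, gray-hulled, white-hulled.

481.5, 120.375, 40.125

Total ratio parts = 16. Expected numbers out of 642:
  black-hulled: 642 × 12/16 = 481.5
  gray-hulled: 642 × 3/16 = 120.375
  white-hulled: 642 × 1/16 = 40.125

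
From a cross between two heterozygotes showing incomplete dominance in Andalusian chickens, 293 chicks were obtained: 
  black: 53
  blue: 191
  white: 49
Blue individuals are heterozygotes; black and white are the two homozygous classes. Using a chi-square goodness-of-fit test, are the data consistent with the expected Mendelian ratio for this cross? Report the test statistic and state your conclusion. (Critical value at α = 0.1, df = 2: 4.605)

With incomplete dominance, a heterozygote × heterozygote cross gives a 1:2:1 phenotypic ratio.
Expected counts for N = 293 under a 1:2:1 ratio (total parts = 4):
  black: 293 × 1/4 = 73.25
  blue: 293 × 2/4 = 146.5
  white: 293 × 1/4 = 73.25
χ² = Σ (O − E)² / E
  black: (53 − 73.25)² / 73.25 = 5.5981
  blue: (191 − 146.5)² / 146.5 = 13.5171
  white: (49 − 73.25)² / 73.25 = 8.0282
χ² = 5.5981 + 13.5171 + 8.0282 = 27.1434 ≈ 27.143
Degrees of freedom = 3 − 1 = 2; critical value at α = 0.1 is 4.605.
Since 27.143 > 4.605, we reject the null hypothesis — the data do not fit the 1:2:1 ratio.

27.143; not consistent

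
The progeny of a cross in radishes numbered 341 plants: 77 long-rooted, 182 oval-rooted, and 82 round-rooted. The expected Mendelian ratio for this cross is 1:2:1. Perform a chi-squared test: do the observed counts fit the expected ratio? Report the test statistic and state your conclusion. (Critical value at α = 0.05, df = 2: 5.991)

1.698; consistent

Under the 1:2:1 hypothesis (Σ ratio = 4, N = 341):
  long-rooted: 341 × 1/4 = 85.25
  oval-rooted: 341 × 2/4 = 170.5
  round-rooted: 341 × 1/4 = 85.25
χ² = Σ (O − E)² / E
  long-rooted: (77 − 85.25)² / 85.25 = 0.7984
  oval-rooted: (182 − 170.5)² / 170.5 = 0.7757
  round-rooted: (82 − 85.25)² / 85.25 = 0.1239
χ² = 0.7984 + 0.7757 + 0.1239 = 1.698
Degrees of freedom = 3 − 1 = 2; critical value at α = 0.05 is 5.991.
Since 1.698 < 5.991, we fail to reject the null hypothesis — the data are consistent with the 1:2:1 ratio.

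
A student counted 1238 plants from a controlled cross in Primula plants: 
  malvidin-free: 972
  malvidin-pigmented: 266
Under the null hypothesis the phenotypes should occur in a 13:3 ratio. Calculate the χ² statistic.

6.084

Under the 13:3 hypothesis (Σ ratio = 16, N = 1238):
  malvidin-free: 1238 × 13/16 = 1005.875
  malvidin-pigmented: 1238 × 3/16 = 232.125
χ² = Σ (O − E)² / E
  malvidin-free: (972 − 1005.875)² / 1005.875 = 1.1408
  malvidin-pigmented: (266 − 232.125)² / 232.125 = 4.9435
χ² = 1.1408 + 4.9435 = 6.0843 ≈ 6.084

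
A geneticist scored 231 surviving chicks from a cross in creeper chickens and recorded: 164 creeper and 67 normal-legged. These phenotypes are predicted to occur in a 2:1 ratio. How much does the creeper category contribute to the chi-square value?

The 2:1 ratio has 3 parts, so with N = 231 the expected counts are:
  creeper: 231 × 2/3 = 154
  normal-legged: 231 × 1/3 = 77
Contribution of creeper: (164 − 154)² / 154 = 0.6494

0.649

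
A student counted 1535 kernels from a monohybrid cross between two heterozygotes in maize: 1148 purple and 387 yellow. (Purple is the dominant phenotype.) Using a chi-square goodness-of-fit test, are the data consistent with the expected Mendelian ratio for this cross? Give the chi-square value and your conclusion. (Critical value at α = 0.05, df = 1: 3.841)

For a monohybrid cross between heterozygotes with complete dominance, the expected phenotypic ratio is 3:1.
Total ratio parts = 4. Expected numbers out of 1535:
  purple: 1535 × 3/4 = 1151.25
  yellow: 1535 × 1/4 = 383.75
χ² = Σ (O − E)² / E
  purple: (1148 − 1151.25)² / 1151.25 = 0.0092
  yellow: (387 − 383.75)² / 383.75 = 0.0275
χ² = 0.0092 + 0.0275 = 0.0367 ≈ 0.037
Degrees of freedom = 2 − 1 = 1; critical value at α = 0.05 is 3.841.
Since 0.037 < 3.841, we fail to reject the null hypothesis — the data are consistent with the 3:1 ratio.

0.037; consistent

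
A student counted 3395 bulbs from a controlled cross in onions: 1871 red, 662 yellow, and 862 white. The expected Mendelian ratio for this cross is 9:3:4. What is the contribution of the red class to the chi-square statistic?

Under the 9:3:4 hypothesis (Σ ratio = 16, N = 3395):
  red: 3395 × 9/16 = 1909.6875
  yellow: 3395 × 3/16 = 636.5625
  white: 3395 × 4/16 = 848.75
Contribution of red: (1871 − 1909.6875)² / 1909.6875 = 0.7838

0.784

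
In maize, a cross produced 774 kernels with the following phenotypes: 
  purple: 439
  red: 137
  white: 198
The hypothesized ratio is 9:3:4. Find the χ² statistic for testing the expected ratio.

Under the 9:3:4 hypothesis (Σ ratio = 16, N = 774):
  purple: 774 × 9/16 = 435.375
  red: 774 × 3/16 = 145.125
  white: 774 × 4/16 = 193.5
χ² = Σ (O − E)² / E
  purple: (439 − 435.375)² / 435.375 = 0.0302
  red: (137 − 145.125)² / 145.125 = 0.4549
  white: (198 − 193.5)² / 193.5 = 0.1047
χ² = 0.0302 + 0.4549 + 0.1047 = 0.5898 ≈ 0.590

0.590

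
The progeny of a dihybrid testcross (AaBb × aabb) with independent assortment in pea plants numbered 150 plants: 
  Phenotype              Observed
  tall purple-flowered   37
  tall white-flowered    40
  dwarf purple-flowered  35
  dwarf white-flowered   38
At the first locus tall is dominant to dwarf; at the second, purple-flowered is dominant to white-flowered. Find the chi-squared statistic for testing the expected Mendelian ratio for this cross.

A dihybrid testcross with independent assortment gives a 1:1:1:1 ratio.
Under the 1:1:1:1 hypothesis (Σ ratio = 4, N = 150):
  tall purple-flowered: 150 × 1/4 = 37.5
  tall white-flowered: 150 × 1/4 = 37.5
  dwarf purple-flowered: 150 × 1/4 = 37.5
  dwarf white-flowered: 150 × 1/4 = 37.5
χ² = Σ (O − E)² / E
  tall purple-flowered: (37 − 37.5)² / 37.5 = 0.0067
  tall white-flowered: (40 − 37.5)² / 37.5 = 0.1667
  dwarf purple-flowered: (35 − 37.5)² / 37.5 = 0.1667
  dwarf white-flowered: (38 − 37.5)² / 37.5 = 0.0067
χ² = 0.0067 + 0.1667 + 0.1667 + 0.0067 = 0.3468 ≈ 0.347

0.347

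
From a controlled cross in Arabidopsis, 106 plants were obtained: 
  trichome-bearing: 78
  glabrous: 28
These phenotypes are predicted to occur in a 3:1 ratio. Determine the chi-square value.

0.113

Expected counts for N = 106 under a 3:1 ratio (total parts = 4):
  trichome-bearing: 106 × 3/4 = 79.5
  glabrous: 106 × 1/4 = 26.5
χ² = Σ (O − E)² / E
  trichome-bearing: (78 − 79.5)² / 79.5 = 0.0283
  glabrous: (28 − 26.5)² / 26.5 = 0.0849
χ² = 0.0283 + 0.0849 = 0.1132 ≈ 0.113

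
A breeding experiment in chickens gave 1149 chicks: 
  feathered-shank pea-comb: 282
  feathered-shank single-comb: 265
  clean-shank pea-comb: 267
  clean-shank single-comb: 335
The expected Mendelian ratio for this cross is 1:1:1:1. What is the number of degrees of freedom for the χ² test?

3

A goodness-of-fit test with 4 phenotype classes has df = 4 − 1 = 3.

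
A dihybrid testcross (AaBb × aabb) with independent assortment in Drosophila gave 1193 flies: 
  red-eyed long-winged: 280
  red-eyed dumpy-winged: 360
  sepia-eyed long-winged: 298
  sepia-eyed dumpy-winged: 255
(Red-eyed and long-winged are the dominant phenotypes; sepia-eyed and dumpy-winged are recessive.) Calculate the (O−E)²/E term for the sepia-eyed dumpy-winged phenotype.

6.272

A dihybrid testcross with independent assortment gives a 1:1:1:1 ratio.
Under the 1:1:1:1 hypothesis (Σ ratio = 4, N = 1193):
  red-eyed long-winged: 1193 × 1/4 = 298.25
  red-eyed dumpy-winged: 1193 × 1/4 = 298.25
  sepia-eyed long-winged: 1193 × 1/4 = 298.25
  sepia-eyed dumpy-winged: 1193 × 1/4 = 298.25
Contribution of sepia-eyed dumpy-winged: (255 − 298.25)² / 298.25 = 6.2718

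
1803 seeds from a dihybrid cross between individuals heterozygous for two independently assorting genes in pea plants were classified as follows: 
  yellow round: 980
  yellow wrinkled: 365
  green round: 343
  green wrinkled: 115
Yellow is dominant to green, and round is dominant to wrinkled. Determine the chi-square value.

3.418

A dihybrid F₂ with independent assortment and complete dominance at both loci gives a 9:3:3:1 phenotypic ratio.
The 9:3:3:1 ratio has 16 parts, so with N = 1803 the expected counts are:
  yellow round: 1803 × 9/16 = 1014.1875
  yellow wrinkled: 1803 × 3/16 = 338.0625
  green round: 1803 × 3/16 = 338.0625
  green wrinkled: 1803 × 1/16 = 112.6875
χ² = Σ (O − E)² / E
  yellow round: (980 − 1014.1875)² / 1014.1875 = 1.1524
  yellow wrinkled: (365 − 338.0625)² / 338.0625 = 2.1464
  green round: (343 − 338.0625)² / 338.0625 = 0.0721
  green wrinkled: (115 − 112.6875)² / 112.6875 = 0.0475
χ² = 1.1524 + 2.1464 + 0.0721 + 0.0475 = 3.4184 ≈ 3.418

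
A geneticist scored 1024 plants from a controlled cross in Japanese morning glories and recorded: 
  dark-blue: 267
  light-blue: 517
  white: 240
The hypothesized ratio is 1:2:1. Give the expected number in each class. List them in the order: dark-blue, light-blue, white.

Expected counts for N = 1024 under a 1:2:1 ratio (total parts = 4):
  dark-blue: 1024 × 1/4 = 256
  light-blue: 1024 × 2/4 = 512
  white: 1024 × 1/4 = 256

256, 512, 256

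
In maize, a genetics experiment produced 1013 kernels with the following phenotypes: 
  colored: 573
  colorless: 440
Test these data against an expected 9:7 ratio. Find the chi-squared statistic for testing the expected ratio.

The 9:7 ratio has 16 parts, so with N = 1013 the expected counts are:
  colored: 1013 × 9/16 = 569.8125
  colorless: 1013 × 7/16 = 443.1875
χ² = Σ (O − E)² / E
  colored: (573 − 569.8125)² / 569.8125 = 0.0178
  colorless: (440 − 443.1875)² / 443.1875 = 0.0229
χ² = 0.0178 + 0.0229 = 0.0407 ≈ 0.041

0.041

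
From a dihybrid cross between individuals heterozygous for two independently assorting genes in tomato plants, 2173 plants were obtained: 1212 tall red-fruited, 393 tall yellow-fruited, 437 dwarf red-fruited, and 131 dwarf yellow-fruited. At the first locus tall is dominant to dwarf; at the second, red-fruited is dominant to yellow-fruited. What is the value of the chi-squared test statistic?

2.914

A dihybrid F₂ with independent assortment and complete dominance at both loci gives a 9:3:3:1 phenotypic ratio.
Under the 9:3:3:1 hypothesis (Σ ratio = 16, N = 2173):
  tall red-fruited: 2173 × 9/16 = 1222.3125
  tall yellow-fruited: 2173 × 3/16 = 407.4375
  dwarf red-fruited: 2173 × 3/16 = 407.4375
  dwarf yellow-fruited: 2173 × 1/16 = 135.8125
χ² = Σ (O − E)² / E
  tall red-fruited: (1212 − 1222.3125)² / 1222.3125 = 0.0870
  tall yellow-fruited: (393 − 407.4375)² / 407.4375 = 0.5116
  dwarf red-fruited: (437 − 407.4375)² / 407.4375 = 2.1450
  dwarf yellow-fruited: (131 − 135.8125)² / 135.8125 = 0.1705
χ² = 0.0870 + 0.5116 + 2.1450 + 0.1705 = 2.9141 ≈ 2.914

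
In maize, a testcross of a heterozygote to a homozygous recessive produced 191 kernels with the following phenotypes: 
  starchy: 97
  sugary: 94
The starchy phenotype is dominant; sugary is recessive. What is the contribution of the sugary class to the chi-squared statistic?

A testcross of a heterozygote (Aa × aa) gives a 1:1 phenotypic ratio.
Under the 1:1 hypothesis (Σ ratio = 2, N = 191):
  starchy: 191 × 1/2 = 95.5
  sugary: 191 × 1/2 = 95.5
Contribution of sugary: (94 − 95.5)² / 95.5 = 0.0236

0.024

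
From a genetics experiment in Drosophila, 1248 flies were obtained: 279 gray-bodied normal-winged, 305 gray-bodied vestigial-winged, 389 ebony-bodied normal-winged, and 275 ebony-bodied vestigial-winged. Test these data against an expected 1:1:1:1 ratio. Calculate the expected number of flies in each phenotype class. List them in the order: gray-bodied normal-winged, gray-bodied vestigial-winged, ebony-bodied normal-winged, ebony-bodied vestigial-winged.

312, 312, 312, 312

Under the 1:1:1:1 hypothesis (Σ ratio = 4, N = 1248):
  gray-bodied normal-winged: 1248 × 1/4 = 312
  gray-bodied vestigial-winged: 1248 × 1/4 = 312
  ebony-bodied normal-winged: 1248 × 1/4 = 312
  ebony-bodied vestigial-winged: 1248 × 1/4 = 312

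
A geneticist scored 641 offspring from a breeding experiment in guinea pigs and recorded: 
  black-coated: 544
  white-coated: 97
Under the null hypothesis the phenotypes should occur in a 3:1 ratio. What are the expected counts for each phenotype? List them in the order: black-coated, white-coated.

480.75, 160.25

Under the 3:1 hypothesis (Σ ratio = 4, N = 641):
  black-coated: 641 × 3/4 = 480.75
  white-coated: 641 × 1/4 = 160.25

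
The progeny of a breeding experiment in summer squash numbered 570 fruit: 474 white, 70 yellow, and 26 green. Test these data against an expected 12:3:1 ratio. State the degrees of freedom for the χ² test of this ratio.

2

A goodness-of-fit test with 3 phenotype classes has df = 3 − 1 = 2.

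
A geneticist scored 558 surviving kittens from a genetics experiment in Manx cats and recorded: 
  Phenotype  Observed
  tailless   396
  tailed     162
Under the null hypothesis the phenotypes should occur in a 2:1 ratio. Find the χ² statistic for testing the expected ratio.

The 2:1 ratio has 3 parts, so with N = 558 the expected counts are:
  tailless: 558 × 2/3 = 372
  tailed: 558 × 1/3 = 186
χ² = Σ (O − E)² / E
  tailless: (396 − 372)² / 372 = 1.5484
  tailed: (162 − 186)² / 186 = 3.0968
χ² = 1.5484 + 3.0968 = 4.6452 ≈ 4.645

4.645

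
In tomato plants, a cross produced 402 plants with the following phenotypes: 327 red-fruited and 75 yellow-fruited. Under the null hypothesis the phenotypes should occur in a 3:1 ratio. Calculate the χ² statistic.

8.627

Under the 3:1 hypothesis (Σ ratio = 4, N = 402):
  red-fruited: 402 × 3/4 = 301.5
  yellow-fruited: 402 × 1/4 = 100.5
χ² = Σ (O − E)² / E
  red-fruited: (327 − 301.5)² / 301.5 = 2.1567
  yellow-fruited: (75 − 100.5)² / 100.5 = 6.4701
χ² = 2.1567 + 6.4701 = 8.6268 ≈ 8.627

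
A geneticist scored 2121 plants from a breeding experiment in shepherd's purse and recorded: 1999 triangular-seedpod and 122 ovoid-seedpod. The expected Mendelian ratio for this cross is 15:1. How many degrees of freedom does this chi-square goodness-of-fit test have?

1

A goodness-of-fit test with 2 phenotype classes has df = 2 − 1 = 1.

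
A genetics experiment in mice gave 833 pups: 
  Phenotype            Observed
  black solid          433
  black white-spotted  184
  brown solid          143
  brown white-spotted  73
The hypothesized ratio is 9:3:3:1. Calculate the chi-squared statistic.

The 9:3:3:1 ratio has 16 parts, so with N = 833 the expected counts are:
  black solid: 833 × 9/16 = 468.5625
  black white-spotted: 833 × 3/16 = 156.1875
  brown solid: 833 × 3/16 = 156.1875
  brown white-spotted: 833 × 1/16 = 52.0625
χ² = Σ (O − E)² / E
  black solid: (433 − 468.5625)² / 468.5625 = 2.6991
  black white-spotted: (184 − 156.1875)² / 156.1875 = 4.9526
  brown solid: (143 − 156.1875)² / 156.1875 = 1.1135
  brown white-spotted: (73 − 52.0625)² / 52.0625 = 8.4202
χ² = 2.6991 + 4.9526 + 1.1135 + 8.4202 = 17.1854 ≈ 17.185

17.185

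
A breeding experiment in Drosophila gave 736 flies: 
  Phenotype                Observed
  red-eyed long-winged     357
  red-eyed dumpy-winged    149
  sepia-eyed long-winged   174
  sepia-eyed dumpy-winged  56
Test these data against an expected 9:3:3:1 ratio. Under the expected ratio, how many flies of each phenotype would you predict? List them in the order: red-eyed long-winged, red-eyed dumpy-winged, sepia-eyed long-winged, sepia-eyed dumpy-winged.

414, 138, 138, 46

Total ratio parts = 16. Expected numbers out of 736:
  red-eyed long-winged: 736 × 9/16 = 414
  red-eyed dumpy-winged: 736 × 3/16 = 138
  sepia-eyed long-winged: 736 × 3/16 = 138
  sepia-eyed dumpy-winged: 736 × 1/16 = 46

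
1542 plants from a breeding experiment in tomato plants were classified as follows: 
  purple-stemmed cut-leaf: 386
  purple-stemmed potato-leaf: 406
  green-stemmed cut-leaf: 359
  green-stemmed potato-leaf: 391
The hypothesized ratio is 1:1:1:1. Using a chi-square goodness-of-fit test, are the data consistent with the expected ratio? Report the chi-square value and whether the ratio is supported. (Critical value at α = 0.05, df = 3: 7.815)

2.991; consistent

The 1:1:1:1 ratio has 4 parts, so with N = 1542 the expected counts are:
  purple-stemmed cut-leaf: 1542 × 1/4 = 385.5
  purple-stemmed potato-leaf: 1542 × 1/4 = 385.5
  green-stemmed cut-leaf: 1542 × 1/4 = 385.5
  green-stemmed potato-leaf: 1542 × 1/4 = 385.5
χ² = Σ (O − E)² / E
  purple-stemmed cut-leaf: (386 − 385.5)² / 385.5 = 0.0006
  purple-stemmed potato-leaf: (406 − 385.5)² / 385.5 = 1.0901
  green-stemmed cut-leaf: (359 − 385.5)² / 385.5 = 1.8217
  green-stemmed potato-leaf: (391 − 385.5)² / 385.5 = 0.0785
χ² = 0.0006 + 1.0901 + 1.8217 + 0.0785 = 2.9909 ≈ 2.991
Degrees of freedom = 4 − 1 = 3; critical value at α = 0.05 is 7.815.
Since 2.991 < 7.815, we fail to reject the null hypothesis — the data are consistent with the 1:1:1:1 ratio.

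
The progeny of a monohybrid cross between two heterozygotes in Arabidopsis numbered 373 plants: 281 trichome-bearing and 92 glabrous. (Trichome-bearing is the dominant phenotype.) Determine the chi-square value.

For a monohybrid cross between heterozygotes with complete dominance, the expected phenotypic ratio is 3:1.
Expected counts for N = 373 under a 3:1 ratio (total parts = 4):
  trichome-bearing: 373 × 3/4 = 279.75
  glabrous: 373 × 1/4 = 93.25
χ² = Σ (O − E)² / E
  trichome-bearing: (281 − 279.75)² / 279.75 = 0.0056
  glabrous: (92 − 93.25)² / 93.25 = 0.0168
χ² = 0.0056 + 0.0168 = 0.0224 ≈ 0.022

0.022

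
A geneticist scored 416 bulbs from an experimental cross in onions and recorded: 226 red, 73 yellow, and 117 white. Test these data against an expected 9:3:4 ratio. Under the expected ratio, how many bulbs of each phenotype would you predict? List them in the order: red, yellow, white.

Total ratio parts = 16. Expected numbers out of 416:
  red: 416 × 9/16 = 234
  yellow: 416 × 3/16 = 78
  white: 416 × 4/16 = 104

234, 78, 104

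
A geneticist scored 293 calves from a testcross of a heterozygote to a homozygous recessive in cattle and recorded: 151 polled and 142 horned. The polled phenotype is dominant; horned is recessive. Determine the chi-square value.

0.276

A testcross of a heterozygote (Aa × aa) gives a 1:1 phenotypic ratio.
Expected counts for N = 293 under a 1:1 ratio (total parts = 2):
  polled: 293 × 1/2 = 146.5
  horned: 293 × 1/2 = 146.5
χ² = Σ (O − E)² / E
  polled: (151 − 146.5)² / 146.5 = 0.1382
  horned: (142 − 146.5)² / 146.5 = 0.1382
χ² = 0.1382 + 0.1382 = 0.2764 ≈ 0.276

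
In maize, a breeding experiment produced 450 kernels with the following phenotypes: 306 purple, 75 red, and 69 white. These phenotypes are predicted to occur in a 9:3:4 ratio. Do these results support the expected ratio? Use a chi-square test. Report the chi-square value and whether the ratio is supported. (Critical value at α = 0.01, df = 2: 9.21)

28.907; not consistent

Expected counts for N = 450 under a 9:3:4 ratio (total parts = 16):
  purple: 450 × 9/16 = 253.125
  red: 450 × 3/16 = 84.375
  white: 450 × 4/16 = 112.5
χ² = Σ (O − E)² / E
  purple: (306 − 253.125)² / 253.125 = 11.0450
  red: (75 − 84.375)² / 84.375 = 1.0417
  white: (69 − 112.5)² / 112.5 = 16.8200
χ² = 11.0450 + 1.0417 + 16.8200 = 28.9067 ≈ 28.907
Degrees of freedom = 3 − 1 = 2; critical value at α = 0.01 is 9.21.
Since 28.907 > 9.21, we reject the null hypothesis — the data do not fit the 9:3:4 ratio.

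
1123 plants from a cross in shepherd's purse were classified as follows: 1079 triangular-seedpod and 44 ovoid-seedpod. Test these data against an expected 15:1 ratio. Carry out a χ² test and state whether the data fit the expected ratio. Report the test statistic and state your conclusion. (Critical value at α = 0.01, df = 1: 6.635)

10.422; not consistent

Expected counts for N = 1123 under a 15:1 ratio (total parts = 16):
  triangular-seedpod: 1123 × 15/16 = 1052.8125
  ovoid-seedpod: 1123 × 1/16 = 70.1875
χ² = Σ (O − E)² / E
  triangular-seedpod: (1079 − 1052.8125)² / 1052.8125 = 0.6514
  ovoid-seedpod: (44 − 70.1875)² / 70.1875 = 9.7708
χ² = 0.6514 + 9.7708 = 10.4222 ≈ 10.422
Degrees of freedom = 2 − 1 = 1; critical value at α = 0.01 is 6.635.
Since 10.422 > 6.635, we reject the null hypothesis — the data do not fit the 15:1 ratio.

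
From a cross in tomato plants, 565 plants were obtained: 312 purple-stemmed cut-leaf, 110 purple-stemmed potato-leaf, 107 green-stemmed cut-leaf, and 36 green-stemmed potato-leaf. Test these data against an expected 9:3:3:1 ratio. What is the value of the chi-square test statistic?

Total ratio parts = 16. Expected numbers out of 565:
  purple-stemmed cut-leaf: 565 × 9/16 = 317.8125
  purple-stemmed potato-leaf: 565 × 3/16 = 105.9375
  green-stemmed cut-leaf: 565 × 3/16 = 105.9375
  green-stemmed potato-leaf: 565 × 1/16 = 35.3125
χ² = Σ (O − E)² / E
  purple-stemmed cut-leaf: (312 − 317.8125)² / 317.8125 = 0.1063
  purple-stemmed potato-leaf: (110 − 105.9375)² / 105.9375 = 0.1558
  green-stemmed cut-leaf: (107 − 105.9375)² / 105.9375 = 0.0107
  green-stemmed potato-leaf: (36 − 35.3125)² / 35.3125 = 0.0134
χ² = 0.1063 + 0.1558 + 0.0107 + 0.0134 = 0.2862 ≈ 0.286

0.286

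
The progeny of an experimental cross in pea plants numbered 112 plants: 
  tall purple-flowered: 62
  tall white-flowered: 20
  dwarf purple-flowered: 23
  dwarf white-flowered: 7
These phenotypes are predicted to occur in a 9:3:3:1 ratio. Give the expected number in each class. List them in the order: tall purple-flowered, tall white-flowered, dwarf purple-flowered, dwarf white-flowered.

63, 21, 21, 7

Expected counts for N = 112 under a 9:3:3:1 ratio (total parts = 16):
  tall purple-flowered: 112 × 9/16 = 63
  tall white-flowered: 112 × 3/16 = 21
  dwarf purple-flowered: 112 × 3/16 = 21
  dwarf white-flowered: 112 × 1/16 = 7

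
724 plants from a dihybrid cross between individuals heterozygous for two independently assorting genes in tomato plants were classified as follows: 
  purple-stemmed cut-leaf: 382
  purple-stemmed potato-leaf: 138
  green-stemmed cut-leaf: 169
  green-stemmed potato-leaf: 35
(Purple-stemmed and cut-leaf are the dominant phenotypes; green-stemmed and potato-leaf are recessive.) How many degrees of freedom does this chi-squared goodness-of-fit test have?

A dihybrid F₂ with independent assortment and complete dominance at both loci gives a 9:3:3:1 phenotypic ratio.
A goodness-of-fit test with 4 phenotype classes has df = 4 − 1 = 3.

3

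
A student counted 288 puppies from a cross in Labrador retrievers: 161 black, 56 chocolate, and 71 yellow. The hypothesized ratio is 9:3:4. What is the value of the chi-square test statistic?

0.094

Under the 9:3:4 hypothesis (Σ ratio = 16, N = 288):
  black: 288 × 9/16 = 162
  chocolate: 288 × 3/16 = 54
  yellow: 288 × 4/16 = 72
χ² = Σ (O − E)² / E
  black: (161 − 162)² / 162 = 0.0062
  chocolate: (56 − 54)² / 54 = 0.0741
  yellow: (71 − 72)² / 72 = 0.0139
χ² = 0.0062 + 0.0741 + 0.0139 = 0.0942 ≈ 0.094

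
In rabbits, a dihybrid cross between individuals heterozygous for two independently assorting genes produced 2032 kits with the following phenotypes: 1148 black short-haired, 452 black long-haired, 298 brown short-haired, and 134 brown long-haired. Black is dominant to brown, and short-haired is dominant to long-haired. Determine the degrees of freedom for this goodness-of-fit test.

3

A dihybrid F₂ with independent assortment and complete dominance at both loci gives a 9:3:3:1 phenotypic ratio.
A goodness-of-fit test with 4 phenotype classes has df = 4 − 1 = 3.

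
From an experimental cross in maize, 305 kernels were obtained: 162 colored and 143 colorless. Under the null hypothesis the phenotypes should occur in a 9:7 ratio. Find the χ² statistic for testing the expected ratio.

Expected counts for N = 305 under a 9:7 ratio (total parts = 16):
  colored: 305 × 9/16 = 171.5625
  colorless: 305 × 7/16 = 133.4375
χ² = Σ (O − E)² / E
  colored: (162 − 171.5625)² / 171.5625 = 0.5330
  colorless: (143 − 133.4375)² / 133.4375 = 0.6853
χ² = 0.5330 + 0.6853 = 1.2183 ≈ 1.218

1.218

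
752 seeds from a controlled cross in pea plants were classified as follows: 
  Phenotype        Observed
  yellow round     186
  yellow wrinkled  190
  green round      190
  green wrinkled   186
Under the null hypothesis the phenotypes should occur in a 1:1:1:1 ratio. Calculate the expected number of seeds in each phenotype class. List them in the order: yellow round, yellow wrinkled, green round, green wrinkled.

188, 188, 188, 188

The 1:1:1:1 ratio has 4 parts, so with N = 752 the expected counts are:
  yellow round: 752 × 1/4 = 188
  yellow wrinkled: 752 × 1/4 = 188
  green round: 752 × 1/4 = 188
  green wrinkled: 752 × 1/4 = 188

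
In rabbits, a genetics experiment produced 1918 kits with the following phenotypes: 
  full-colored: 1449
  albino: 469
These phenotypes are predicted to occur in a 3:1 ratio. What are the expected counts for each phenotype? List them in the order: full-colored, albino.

Expected counts for N = 1918 under a 3:1 ratio (total parts = 4):
  full-colored: 1918 × 3/4 = 1438.5
  albino: 1918 × 1/4 = 479.5

1438.5, 479.5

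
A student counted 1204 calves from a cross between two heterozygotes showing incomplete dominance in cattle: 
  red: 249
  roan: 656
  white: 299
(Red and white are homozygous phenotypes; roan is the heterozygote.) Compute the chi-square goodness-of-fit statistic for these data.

With incomplete dominance, a heterozygote × heterozygote cross gives a 1:2:1 phenotypic ratio.
Total ratio parts = 4. Expected numbers out of 1204:
  red: 1204 × 1/4 = 301
  roan: 1204 × 2/4 = 602
  white: 1204 × 1/4 = 301
χ² = Σ (O − E)² / E
  red: (249 − 301)² / 301 = 8.9834
  roan: (656 − 602)² / 602 = 4.8439
  white: (299 − 301)² / 301 = 0.0133
χ² = 8.9834 + 4.8439 + 0.0133 = 13.8406 ≈ 13.841

13.841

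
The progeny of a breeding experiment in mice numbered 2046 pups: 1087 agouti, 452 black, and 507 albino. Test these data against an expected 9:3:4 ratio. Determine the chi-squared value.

15.771

Under the 9:3:4 hypothesis (Σ ratio = 16, N = 2046):
  agouti: 2046 × 9/16 = 1150.875
  black: 2046 × 3/16 = 383.625
  albino: 2046 × 4/16 = 511.5
χ² = Σ (O − E)² / E
  agouti: (1087 − 1150.875)² / 1150.875 = 3.5451
  black: (452 − 383.625)² / 383.625 = 12.1867
  albino: (507 − 511.5)² / 511.5 = 0.0396
χ² = 3.5451 + 12.1867 + 0.0396 = 15.7714 ≈ 15.771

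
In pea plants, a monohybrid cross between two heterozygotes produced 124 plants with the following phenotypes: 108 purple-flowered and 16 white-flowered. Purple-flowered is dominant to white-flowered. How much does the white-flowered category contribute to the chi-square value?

7.258

For a monohybrid cross between heterozygotes with complete dominance, the expected phenotypic ratio is 3:1.
Total ratio parts = 4. Expected numbers out of 124:
  purple-flowered: 124 × 3/4 = 93
  white-flowered: 124 × 1/4 = 31
Contribution of white-flowered: (16 − 31)² / 31 = 7.2581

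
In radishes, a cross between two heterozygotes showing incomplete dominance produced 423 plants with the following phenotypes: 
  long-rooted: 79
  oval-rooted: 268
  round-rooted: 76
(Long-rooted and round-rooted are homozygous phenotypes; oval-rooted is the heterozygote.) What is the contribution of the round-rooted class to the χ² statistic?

8.369

With incomplete dominance, a heterozygote × heterozygote cross gives a 1:2:1 phenotypic ratio.
Total ratio parts = 4. Expected numbers out of 423:
  long-rooted: 423 × 1/4 = 105.75
  oval-rooted: 423 × 2/4 = 211.5
  round-rooted: 423 × 1/4 = 105.75
Contribution of round-rooted: (76 − 105.75)² / 105.75 = 8.3694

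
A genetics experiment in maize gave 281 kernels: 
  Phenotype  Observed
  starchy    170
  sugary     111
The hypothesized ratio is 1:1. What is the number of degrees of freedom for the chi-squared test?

A goodness-of-fit test with 2 phenotype classes has df = 2 − 1 = 1.

1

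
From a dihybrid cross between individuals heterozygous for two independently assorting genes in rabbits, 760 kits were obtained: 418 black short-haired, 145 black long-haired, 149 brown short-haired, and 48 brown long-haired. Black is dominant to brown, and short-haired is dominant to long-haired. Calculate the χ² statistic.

A dihybrid F₂ with independent assortment and complete dominance at both loci gives a 9:3:3:1 phenotypic ratio.
Under the 9:3:3:1 hypothesis (Σ ratio = 16, N = 760):
  black short-haired: 760 × 9/16 = 427.5
  black long-haired: 760 × 3/16 = 142.5
  brown short-haired: 760 × 3/16 = 142.5
  brown long-haired: 760 × 1/16 = 47.5
χ² = Σ (O − E)² / E
  black short-haired: (418 − 427.5)² / 427.5 = 0.2111
  black long-haired: (145 − 142.5)² / 142.5 = 0.0439
  brown short-haired: (149 − 142.5)² / 142.5 = 0.2965
  brown long-haired: (48 − 47.5)² / 47.5 = 0.0053
χ² = 0.2111 + 0.0439 + 0.2965 + 0.0053 = 0.5568 ≈ 0.557

0.557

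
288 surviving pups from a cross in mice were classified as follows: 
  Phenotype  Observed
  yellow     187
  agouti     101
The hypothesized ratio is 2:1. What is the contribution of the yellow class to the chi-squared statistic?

Under the 2:1 hypothesis (Σ ratio = 3, N = 288):
  yellow: 288 × 2/3 = 192
  agouti: 288 × 1/3 = 96
Contribution of yellow: (187 − 192)² / 192 = 0.1302

0.130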